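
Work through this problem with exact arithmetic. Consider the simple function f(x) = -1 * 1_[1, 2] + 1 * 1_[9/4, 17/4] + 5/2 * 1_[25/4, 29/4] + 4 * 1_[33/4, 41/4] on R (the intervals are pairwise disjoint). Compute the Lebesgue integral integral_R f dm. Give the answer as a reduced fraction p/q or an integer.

For a simple function f = sum_i c_i * 1_{A_i} with disjoint A_i,
  integral f dm = sum_i c_i * m(A_i).
Lengths of the A_i:
  m(A_1) = 2 - 1 = 1.
  m(A_2) = 17/4 - 9/4 = 2.
  m(A_3) = 29/4 - 25/4 = 1.
  m(A_4) = 41/4 - 33/4 = 2.
Contributions c_i * m(A_i):
  (-1) * (1) = -1.
  (1) * (2) = 2.
  (5/2) * (1) = 5/2.
  (4) * (2) = 8.
Total: -1 + 2 + 5/2 + 8 = 23/2.

23/2


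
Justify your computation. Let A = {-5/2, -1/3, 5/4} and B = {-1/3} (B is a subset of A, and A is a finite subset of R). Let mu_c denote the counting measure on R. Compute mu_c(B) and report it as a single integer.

Counting measure assigns mu_c(E) = |E| (number of elements) when E is finite.
B has 1 element(s), so mu_c(B) = 1.

1


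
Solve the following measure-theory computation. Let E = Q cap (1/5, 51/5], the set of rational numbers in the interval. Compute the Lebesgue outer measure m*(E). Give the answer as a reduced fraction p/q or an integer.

E = Q cap (1/5, 51/5] is a subset of Q, which is countable. Enumerate Q = {q_1, q_2, ...}; for any eps > 0, cover q_k by the open interval (q_k - eps/2^(k+1), q_k + eps/2^(k+1)), of length eps/2^k. The total cover length is sum_{k>=1} eps/2^k = eps. Hence m*(E) <= m*(Q) <= eps for every eps > 0, and since outer measure is non-negative, m*(E) = 0.

0


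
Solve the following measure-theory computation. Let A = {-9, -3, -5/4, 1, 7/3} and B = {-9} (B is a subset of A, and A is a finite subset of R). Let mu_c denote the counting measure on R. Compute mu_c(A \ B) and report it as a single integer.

Counting measure assigns mu_c(E) = |E| (number of elements) when E is finite. For B subset A, A \ B is the set of elements of A not in B, so |A \ B| = |A| - |B|.
|A| = 5, |B| = 1, so mu_c(A \ B) = 5 - 1 = 4.

4


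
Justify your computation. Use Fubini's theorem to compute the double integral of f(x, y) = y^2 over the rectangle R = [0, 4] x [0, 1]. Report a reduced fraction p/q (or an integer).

f(x, y) is a tensor product of a function of x and a function of y, and both factors are bounded continuous (hence Lebesgue integrable) on the rectangle, so Fubini's theorem applies:
  integral_R f d(m x m) = (integral_a1^b1 1 dx) * (integral_a2^b2 y^2 dy).
Inner integral in x: integral_{0}^{4} 1 dx = (4^1 - 0^1)/1
  = 4.
Inner integral in y: integral_{0}^{1} y^2 dy = (1^3 - 0^3)/3
  = 1/3.
Product: (4) * (1/3) = 4/3.

4/3


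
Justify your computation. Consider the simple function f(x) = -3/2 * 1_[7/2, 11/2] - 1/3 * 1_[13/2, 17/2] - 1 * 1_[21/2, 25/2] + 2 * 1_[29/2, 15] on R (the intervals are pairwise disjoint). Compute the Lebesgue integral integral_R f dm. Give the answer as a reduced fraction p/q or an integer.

For a simple function f = sum_i c_i * 1_{A_i} with disjoint A_i,
  integral f dm = sum_i c_i * m(A_i).
Lengths of the A_i:
  m(A_1) = 11/2 - 7/2 = 2.
  m(A_2) = 17/2 - 13/2 = 2.
  m(A_3) = 25/2 - 21/2 = 2.
  m(A_4) = 15 - 29/2 = 1/2.
Contributions c_i * m(A_i):
  (-3/2) * (2) = -3.
  (-1/3) * (2) = -2/3.
  (-1) * (2) = -2.
  (2) * (1/2) = 1.
Total: -3 - 2/3 - 2 + 1 = -14/3.

-14/3


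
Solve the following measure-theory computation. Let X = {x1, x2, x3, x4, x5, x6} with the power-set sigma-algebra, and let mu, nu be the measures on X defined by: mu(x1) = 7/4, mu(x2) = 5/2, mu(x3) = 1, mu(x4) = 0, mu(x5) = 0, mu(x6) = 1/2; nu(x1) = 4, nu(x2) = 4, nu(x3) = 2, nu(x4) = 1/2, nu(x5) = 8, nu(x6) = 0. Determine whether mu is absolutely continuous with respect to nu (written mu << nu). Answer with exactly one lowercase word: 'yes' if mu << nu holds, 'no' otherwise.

mu << nu means: every nu-null measurable set is also mu-null; equivalently, for every atom x, if nu({x}) = 0 then mu({x}) = 0.
Checking each atom:
  x1: nu = 4 > 0 -> no constraint.
  x2: nu = 4 > 0 -> no constraint.
  x3: nu = 2 > 0 -> no constraint.
  x4: nu = 1/2 > 0 -> no constraint.
  x5: nu = 8 > 0 -> no constraint.
  x6: nu = 0, mu = 1/2 > 0 -> violates mu << nu.
The atom(s) x6 violate the condition (nu = 0 but mu > 0). Therefore mu is NOT absolutely continuous w.r.t. nu.

no


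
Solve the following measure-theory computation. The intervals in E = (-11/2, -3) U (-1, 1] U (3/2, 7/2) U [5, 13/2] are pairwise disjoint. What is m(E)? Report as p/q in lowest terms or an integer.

For pairwise disjoint intervals, m(union_i I_i) = sum_i m(I_i),
and m is invariant under swapping open/closed endpoints (single points have measure 0).
So m(E) = sum_i (b_i - a_i).
  I_1 has length -3 - (-11/2) = 5/2.
  I_2 has length 1 - (-1) = 2.
  I_3 has length 7/2 - 3/2 = 2.
  I_4 has length 13/2 - 5 = 3/2.
Summing:
  m(E) = 5/2 + 2 + 2 + 3/2 = 8.

8


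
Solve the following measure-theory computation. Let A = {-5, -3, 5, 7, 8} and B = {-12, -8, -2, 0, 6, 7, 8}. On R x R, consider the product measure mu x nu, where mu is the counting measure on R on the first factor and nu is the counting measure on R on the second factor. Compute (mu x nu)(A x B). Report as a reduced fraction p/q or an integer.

For a measurable rectangle A x B, the product measure satisfies
  (mu x nu)(A x B) = mu(A) * nu(B).
  mu(A) = 5.
  nu(B) = 7.
  (mu x nu)(A x B) = 5 * 7 = 35.

35


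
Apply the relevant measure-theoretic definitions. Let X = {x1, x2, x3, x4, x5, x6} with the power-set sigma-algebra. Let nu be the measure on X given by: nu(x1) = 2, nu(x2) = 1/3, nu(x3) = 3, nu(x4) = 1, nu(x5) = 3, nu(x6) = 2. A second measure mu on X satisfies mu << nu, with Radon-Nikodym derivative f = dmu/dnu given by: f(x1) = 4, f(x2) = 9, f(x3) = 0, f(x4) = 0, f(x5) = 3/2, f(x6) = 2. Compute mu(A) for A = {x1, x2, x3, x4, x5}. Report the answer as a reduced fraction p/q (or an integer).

By the defining property of the Radon-Nikodym derivative, for every measurable set A,
  mu(A) = integral_A f dnu.
Since nu is a discrete measure concentrated on the atoms of X, the integral over A reduces to the sum
  mu(A) = sum_{x in A} f(x) * nu({x}).
Computing each term:
  x1: f(x1) * nu(x1) = 4 * 2 = 8.
  x2: f(x2) * nu(x2) = 9 * 1/3 = 3.
  x3: f(x3) * nu(x3) = 0 * 3 = 0.
  x4: f(x4) * nu(x4) = 0 * 1 = 0.
  x5: f(x5) * nu(x5) = 3/2 * 3 = 9/2.
Summing: mu(A) = 8 + 3 + 0 + 0 + 9/2 = 31/2.

31/2


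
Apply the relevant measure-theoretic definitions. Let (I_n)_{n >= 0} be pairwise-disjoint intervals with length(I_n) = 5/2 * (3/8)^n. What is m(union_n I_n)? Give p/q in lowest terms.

By countable additivity of the Lebesgue measure on pairwise disjoint measurable sets,
  m(union_{n >= 0} I_n) = sum_{n >= 0} m(I_n) = sum_{n >= 0} a * r^n,
  with a = 5/2 and r = 3/8.
Since 0 < r = 3/8 < 1, the geometric series converges:
  sum_{n >= 0} a * r^n = a / (1 - r).
  = 5/2 / (1 - 3/8)
  = 5/2 / (5/8)
  = 4.

4


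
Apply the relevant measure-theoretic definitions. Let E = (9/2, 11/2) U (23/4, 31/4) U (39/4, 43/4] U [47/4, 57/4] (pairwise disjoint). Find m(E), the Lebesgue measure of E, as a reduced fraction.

For pairwise disjoint intervals, m(union_i I_i) = sum_i m(I_i),
and m is invariant under swapping open/closed endpoints (single points have measure 0).
So m(E) = sum_i (b_i - a_i).
  I_1 has length 11/2 - 9/2 = 1.
  I_2 has length 31/4 - 23/4 = 2.
  I_3 has length 43/4 - 39/4 = 1.
  I_4 has length 57/4 - 47/4 = 5/2.
Summing:
  m(E) = 1 + 2 + 1 + 5/2 = 13/2.

13/2


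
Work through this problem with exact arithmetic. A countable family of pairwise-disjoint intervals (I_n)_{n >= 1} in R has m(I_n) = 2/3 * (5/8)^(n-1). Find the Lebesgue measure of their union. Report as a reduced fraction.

By countable additivity of the Lebesgue measure on pairwise disjoint measurable sets,
  m(union_{n >= 1} I_n) = sum_{n >= 1} m(I_n) = sum_{n >= 1} a * r^(n-1),
  with a = 2/3 and r = 5/8.
Since 0 < r = 5/8 < 1, the geometric series converges:
  sum_{n >= 1} a * r^(n-1) = a / (1 - r).
  = 2/3 / (1 - 5/8)
  = 2/3 / (3/8)
  = 16/9.

16/9


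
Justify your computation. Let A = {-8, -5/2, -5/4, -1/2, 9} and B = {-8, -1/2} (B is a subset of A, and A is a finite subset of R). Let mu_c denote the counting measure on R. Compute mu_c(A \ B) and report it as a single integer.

Counting measure assigns mu_c(E) = |E| (number of elements) when E is finite. For B subset A, A \ B is the set of elements of A not in B, so |A \ B| = |A| - |B|.
|A| = 5, |B| = 2, so mu_c(A \ B) = 5 - 2 = 3.

3


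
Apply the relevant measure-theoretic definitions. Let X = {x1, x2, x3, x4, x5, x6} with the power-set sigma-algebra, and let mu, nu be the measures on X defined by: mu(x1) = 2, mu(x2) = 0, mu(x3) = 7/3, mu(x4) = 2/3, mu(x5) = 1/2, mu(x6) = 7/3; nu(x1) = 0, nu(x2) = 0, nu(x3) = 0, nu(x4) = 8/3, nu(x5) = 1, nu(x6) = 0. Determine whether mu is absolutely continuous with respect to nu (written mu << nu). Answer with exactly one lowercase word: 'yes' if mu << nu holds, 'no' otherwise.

mu << nu means: every nu-null measurable set is also mu-null; equivalently, for every atom x, if nu({x}) = 0 then mu({x}) = 0.
Checking each atom:
  x1: nu = 0, mu = 2 > 0 -> violates mu << nu.
  x2: nu = 0, mu = 0 -> consistent with mu << nu.
  x3: nu = 0, mu = 7/3 > 0 -> violates mu << nu.
  x4: nu = 8/3 > 0 -> no constraint.
  x5: nu = 1 > 0 -> no constraint.
  x6: nu = 0, mu = 7/3 > 0 -> violates mu << nu.
The atom(s) x1, x3, x6 violate the condition (nu = 0 but mu > 0). Therefore mu is NOT absolutely continuous w.r.t. nu.

no


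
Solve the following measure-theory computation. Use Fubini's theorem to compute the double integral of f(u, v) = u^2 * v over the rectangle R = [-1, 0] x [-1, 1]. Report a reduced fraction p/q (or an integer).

f(u, v) is a tensor product of a function of u and a function of v, and both factors are bounded continuous (hence Lebesgue integrable) on the rectangle, so Fubini's theorem applies:
  integral_R f d(m x m) = (integral_a1^b1 u^2 du) * (integral_a2^b2 v dv).
Inner integral in u: integral_{-1}^{0} u^2 du = (0^3 - (-1)^3)/3
  = 1/3.
Inner integral in v: integral_{-1}^{1} v dv = (1^2 - (-1)^2)/2
  = 0.
Product: (1/3) * (0) = 0.

0


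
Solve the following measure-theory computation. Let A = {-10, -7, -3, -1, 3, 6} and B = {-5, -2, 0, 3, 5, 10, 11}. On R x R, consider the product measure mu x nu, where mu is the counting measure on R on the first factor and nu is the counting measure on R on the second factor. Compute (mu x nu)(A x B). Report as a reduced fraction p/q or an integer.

For a measurable rectangle A x B, the product measure satisfies
  (mu x nu)(A x B) = mu(A) * nu(B).
  mu(A) = 6.
  nu(B) = 7.
  (mu x nu)(A x B) = 6 * 7 = 42.

42


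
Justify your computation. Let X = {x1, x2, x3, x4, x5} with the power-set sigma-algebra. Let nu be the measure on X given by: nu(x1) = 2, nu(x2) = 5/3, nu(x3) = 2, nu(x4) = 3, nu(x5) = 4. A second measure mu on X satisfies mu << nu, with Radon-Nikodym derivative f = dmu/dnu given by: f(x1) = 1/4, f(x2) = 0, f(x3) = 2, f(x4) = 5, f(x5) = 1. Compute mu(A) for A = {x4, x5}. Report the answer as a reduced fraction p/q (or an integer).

By the defining property of the Radon-Nikodym derivative, for every measurable set A,
  mu(A) = integral_A f dnu.
Since nu is a discrete measure concentrated on the atoms of X, the integral over A reduces to the sum
  mu(A) = sum_{x in A} f(x) * nu({x}).
Computing each term:
  x4: f(x4) * nu(x4) = 5 * 3 = 15.
  x5: f(x5) * nu(x5) = 1 * 4 = 4.
Summing: mu(A) = 15 + 4 = 19.

19


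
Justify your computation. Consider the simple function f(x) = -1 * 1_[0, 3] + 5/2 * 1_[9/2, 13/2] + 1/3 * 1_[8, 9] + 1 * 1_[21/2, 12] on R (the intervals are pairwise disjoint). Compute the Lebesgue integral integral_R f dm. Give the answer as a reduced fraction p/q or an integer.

For a simple function f = sum_i c_i * 1_{A_i} with disjoint A_i,
  integral f dm = sum_i c_i * m(A_i).
Lengths of the A_i:
  m(A_1) = 3 - 0 = 3.
  m(A_2) = 13/2 - 9/2 = 2.
  m(A_3) = 9 - 8 = 1.
  m(A_4) = 12 - 21/2 = 3/2.
Contributions c_i * m(A_i):
  (-1) * (3) = -3.
  (5/2) * (2) = 5.
  (1/3) * (1) = 1/3.
  (1) * (3/2) = 3/2.
Total: -3 + 5 + 1/3 + 3/2 = 23/6.

23/6


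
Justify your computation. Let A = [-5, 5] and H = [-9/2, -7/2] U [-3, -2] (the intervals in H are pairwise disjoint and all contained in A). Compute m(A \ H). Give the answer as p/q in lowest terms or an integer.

The ambient interval has length m(A) = 5 - (-5) = 10.
Since the holes are disjoint and sit inside A, by finite additivity
  m(H) = sum_i (b_i - a_i), and m(A \ H) = m(A) - m(H).
Computing the hole measures:
  m(H_1) = -7/2 - (-9/2) = 1.
  m(H_2) = -2 - (-3) = 1.
Summed: m(H) = 1 + 1 = 2.
So m(A \ H) = 10 - 2 = 8.

8


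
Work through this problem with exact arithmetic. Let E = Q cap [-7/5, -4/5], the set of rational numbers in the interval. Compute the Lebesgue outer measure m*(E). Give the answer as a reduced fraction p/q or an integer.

E = Q cap [-7/5, -4/5] is a subset of Q, which is countable. Enumerate Q = {q_1, q_2, ...}; for any eps > 0, cover q_k by the open interval (q_k - eps/2^(k+1), q_k + eps/2^(k+1)), of length eps/2^k. The total cover length is sum_{k>=1} eps/2^k = eps. Hence m*(E) <= m*(Q) <= eps for every eps > 0, and since outer measure is non-negative, m*(E) = 0.

0


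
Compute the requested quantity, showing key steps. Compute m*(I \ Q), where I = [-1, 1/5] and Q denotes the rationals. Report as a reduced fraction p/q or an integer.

The interval I = [-1, 1/5] has m(I) = 1/5 - (-1) = 6/5 (endpoints are measure-zero, so open/closed/half-open agree). Write I = (I cap Q) u (I \ Q). The rationals in I are countable, so m*(I cap Q) = 0 (cover each rational by intervals whose total length is arbitrarily small). By countable subadditivity m*(I) <= m*(I cap Q) + m*(I \ Q), hence m*(I \ Q) >= m(I) = 6/5. The reverse inequality m*(I \ Q) <= m*(I) = 6/5 is trivial since (I \ Q) is a subset of I. Therefore m*(I \ Q) = 6/5.

6/5


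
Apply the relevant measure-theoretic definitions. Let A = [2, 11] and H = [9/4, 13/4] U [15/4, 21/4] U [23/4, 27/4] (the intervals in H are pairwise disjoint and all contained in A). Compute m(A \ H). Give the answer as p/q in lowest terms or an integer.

The ambient interval has length m(A) = 11 - 2 = 9.
Since the holes are disjoint and sit inside A, by finite additivity
  m(H) = sum_i (b_i - a_i), and m(A \ H) = m(A) - m(H).
Computing the hole measures:
  m(H_1) = 13/4 - 9/4 = 1.
  m(H_2) = 21/4 - 15/4 = 3/2.
  m(H_3) = 27/4 - 23/4 = 1.
Summed: m(H) = 1 + 3/2 + 1 = 7/2.
So m(A \ H) = 9 - 7/2 = 11/2.

11/2


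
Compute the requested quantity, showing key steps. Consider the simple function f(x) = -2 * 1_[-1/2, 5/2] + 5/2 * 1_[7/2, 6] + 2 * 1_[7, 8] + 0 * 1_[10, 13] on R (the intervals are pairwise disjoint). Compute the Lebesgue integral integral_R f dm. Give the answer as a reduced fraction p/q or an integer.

For a simple function f = sum_i c_i * 1_{A_i} with disjoint A_i,
  integral f dm = sum_i c_i * m(A_i).
Lengths of the A_i:
  m(A_1) = 5/2 - (-1/2) = 3.
  m(A_2) = 6 - 7/2 = 5/2.
  m(A_3) = 8 - 7 = 1.
  m(A_4) = 13 - 10 = 3.
Contributions c_i * m(A_i):
  (-2) * (3) = -6.
  (5/2) * (5/2) = 25/4.
  (2) * (1) = 2.
  (0) * (3) = 0.
Total: -6 + 25/4 + 2 + 0 = 9/4.

9/4


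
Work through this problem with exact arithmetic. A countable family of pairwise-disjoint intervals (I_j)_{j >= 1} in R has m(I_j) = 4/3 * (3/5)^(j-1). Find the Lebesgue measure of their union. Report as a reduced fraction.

By countable additivity of the Lebesgue measure on pairwise disjoint measurable sets,
  m(union_{j >= 1} I_j) = sum_{j >= 1} m(I_j) = sum_{j >= 1} a * r^(j-1),
  with a = 4/3 and r = 3/5.
Since 0 < r = 3/5 < 1, the geometric series converges:
  sum_{j >= 1} a * r^(j-1) = a / (1 - r).
  = 4/3 / (1 - 3/5)
  = 4/3 / (2/5)
  = 10/3.

10/3


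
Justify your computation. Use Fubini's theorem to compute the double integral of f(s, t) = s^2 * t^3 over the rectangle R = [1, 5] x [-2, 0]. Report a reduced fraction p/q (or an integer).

f(s, t) is a tensor product of a function of s and a function of t, and both factors are bounded continuous (hence Lebesgue integrable) on the rectangle, so Fubini's theorem applies:
  integral_R f d(m x m) = (integral_a1^b1 s^2 ds) * (integral_a2^b2 t^3 dt).
Inner integral in s: integral_{1}^{5} s^2 ds = (5^3 - 1^3)/3
  = 124/3.
Inner integral in t: integral_{-2}^{0} t^3 dt = (0^4 - (-2)^4)/4
  = -4.
Product: (124/3) * (-4) = -496/3.

-496/3


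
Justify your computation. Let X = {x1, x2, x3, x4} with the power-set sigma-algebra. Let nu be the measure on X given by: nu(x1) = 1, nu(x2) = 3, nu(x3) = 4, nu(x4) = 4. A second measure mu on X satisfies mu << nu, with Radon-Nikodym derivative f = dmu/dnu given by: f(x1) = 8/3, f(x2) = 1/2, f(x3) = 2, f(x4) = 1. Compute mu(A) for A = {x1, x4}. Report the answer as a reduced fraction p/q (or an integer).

By the defining property of the Radon-Nikodym derivative, for every measurable set A,
  mu(A) = integral_A f dnu.
Since nu is a discrete measure concentrated on the atoms of X, the integral over A reduces to the sum
  mu(A) = sum_{x in A} f(x) * nu({x}).
Computing each term:
  x1: f(x1) * nu(x1) = 8/3 * 1 = 8/3.
  x4: f(x4) * nu(x4) = 1 * 4 = 4.
Summing: mu(A) = 8/3 + 4 = 20/3.

20/3


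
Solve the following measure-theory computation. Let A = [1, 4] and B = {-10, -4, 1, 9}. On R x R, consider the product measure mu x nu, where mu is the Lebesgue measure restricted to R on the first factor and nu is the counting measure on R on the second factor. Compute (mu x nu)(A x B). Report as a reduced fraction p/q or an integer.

For a measurable rectangle A x B, the product measure satisfies
  (mu x nu)(A x B) = mu(A) * nu(B).
  mu(A) = 3.
  nu(B) = 4.
  (mu x nu)(A x B) = 3 * 4 = 12.

12


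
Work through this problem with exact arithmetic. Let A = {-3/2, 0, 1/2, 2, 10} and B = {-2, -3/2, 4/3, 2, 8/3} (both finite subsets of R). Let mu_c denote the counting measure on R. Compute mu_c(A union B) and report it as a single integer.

Counting measure on a finite set equals cardinality. By inclusion-exclusion, |A union B| = |A| + |B| - |A cap B|.
|A| = 5, |B| = 5, |A cap B| = 2.
So mu_c(A union B) = 5 + 5 - 2 = 8.

8


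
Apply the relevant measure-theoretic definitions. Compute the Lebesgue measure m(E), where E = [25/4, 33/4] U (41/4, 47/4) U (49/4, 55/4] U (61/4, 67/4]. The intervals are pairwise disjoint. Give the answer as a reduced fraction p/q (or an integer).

For pairwise disjoint intervals, m(union_i I_i) = sum_i m(I_i),
and m is invariant under swapping open/closed endpoints (single points have measure 0).
So m(E) = sum_i (b_i - a_i).
  I_1 has length 33/4 - 25/4 = 2.
  I_2 has length 47/4 - 41/4 = 3/2.
  I_3 has length 55/4 - 49/4 = 3/2.
  I_4 has length 67/4 - 61/4 = 3/2.
Summing:
  m(E) = 2 + 3/2 + 3/2 + 3/2 = 13/2.

13/2


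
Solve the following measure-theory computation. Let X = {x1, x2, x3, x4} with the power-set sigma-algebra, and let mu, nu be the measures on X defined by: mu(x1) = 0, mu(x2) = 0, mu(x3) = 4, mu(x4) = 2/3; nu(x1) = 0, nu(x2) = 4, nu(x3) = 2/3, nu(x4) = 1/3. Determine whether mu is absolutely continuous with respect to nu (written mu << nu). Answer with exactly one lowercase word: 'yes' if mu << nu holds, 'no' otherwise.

mu << nu means: every nu-null measurable set is also mu-null; equivalently, for every atom x, if nu({x}) = 0 then mu({x}) = 0.
Checking each atom:
  x1: nu = 0, mu = 0 -> consistent with mu << nu.
  x2: nu = 4 > 0 -> no constraint.
  x3: nu = 2/3 > 0 -> no constraint.
  x4: nu = 1/3 > 0 -> no constraint.
No atom violates the condition. Therefore mu << nu.

yes


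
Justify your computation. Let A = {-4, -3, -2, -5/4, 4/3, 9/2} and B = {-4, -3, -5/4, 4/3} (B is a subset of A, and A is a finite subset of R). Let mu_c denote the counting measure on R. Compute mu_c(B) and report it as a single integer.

Counting measure assigns mu_c(E) = |E| (number of elements) when E is finite.
B has 4 element(s), so mu_c(B) = 4.

4


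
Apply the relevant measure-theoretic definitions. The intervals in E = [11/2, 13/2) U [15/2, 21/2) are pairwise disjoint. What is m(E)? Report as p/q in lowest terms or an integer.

For pairwise disjoint intervals, m(union_i I_i) = sum_i m(I_i),
and m is invariant under swapping open/closed endpoints (single points have measure 0).
So m(E) = sum_i (b_i - a_i).
  I_1 has length 13/2 - 11/2 = 1.
  I_2 has length 21/2 - 15/2 = 3.
Summing:
  m(E) = 1 + 3 = 4.

4


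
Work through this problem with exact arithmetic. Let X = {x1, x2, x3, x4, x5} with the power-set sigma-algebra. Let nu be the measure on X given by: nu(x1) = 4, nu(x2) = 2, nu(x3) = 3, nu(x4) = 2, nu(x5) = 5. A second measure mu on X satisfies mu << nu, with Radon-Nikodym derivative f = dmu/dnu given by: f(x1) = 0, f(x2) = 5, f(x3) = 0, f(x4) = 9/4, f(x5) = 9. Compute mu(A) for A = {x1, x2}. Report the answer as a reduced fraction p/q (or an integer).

By the defining property of the Radon-Nikodym derivative, for every measurable set A,
  mu(A) = integral_A f dnu.
Since nu is a discrete measure concentrated on the atoms of X, the integral over A reduces to the sum
  mu(A) = sum_{x in A} f(x) * nu({x}).
Computing each term:
  x1: f(x1) * nu(x1) = 0 * 4 = 0.
  x2: f(x2) * nu(x2) = 5 * 2 = 10.
Summing: mu(A) = 0 + 10 = 10.

10


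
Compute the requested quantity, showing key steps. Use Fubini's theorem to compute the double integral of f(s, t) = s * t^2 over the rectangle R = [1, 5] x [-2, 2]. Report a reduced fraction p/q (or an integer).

f(s, t) is a tensor product of a function of s and a function of t, and both factors are bounded continuous (hence Lebesgue integrable) on the rectangle, so Fubini's theorem applies:
  integral_R f d(m x m) = (integral_a1^b1 s ds) * (integral_a2^b2 t^2 dt).
Inner integral in s: integral_{1}^{5} s ds = (5^2 - 1^2)/2
  = 12.
Inner integral in t: integral_{-2}^{2} t^2 dt = (2^3 - (-2)^3)/3
  = 16/3.
Product: (12) * (16/3) = 64.

64


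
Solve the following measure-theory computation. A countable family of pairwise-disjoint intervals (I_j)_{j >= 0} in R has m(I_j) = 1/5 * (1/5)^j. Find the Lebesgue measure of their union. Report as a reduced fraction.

By countable additivity of the Lebesgue measure on pairwise disjoint measurable sets,
  m(union_{j >= 0} I_j) = sum_{j >= 0} m(I_j) = sum_{j >= 0} a * r^j,
  with a = 1/5 and r = 1/5.
Since 0 < r = 1/5 < 1, the geometric series converges:
  sum_{j >= 0} a * r^j = a / (1 - r).
  = 1/5 / (1 - 1/5)
  = 1/5 / (4/5)
  = 1/4.

1/4


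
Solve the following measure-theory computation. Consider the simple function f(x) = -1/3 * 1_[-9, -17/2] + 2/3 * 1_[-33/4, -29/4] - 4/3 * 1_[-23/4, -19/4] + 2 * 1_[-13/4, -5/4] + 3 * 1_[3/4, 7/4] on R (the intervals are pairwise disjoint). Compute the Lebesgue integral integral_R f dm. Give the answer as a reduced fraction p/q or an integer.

For a simple function f = sum_i c_i * 1_{A_i} with disjoint A_i,
  integral f dm = sum_i c_i * m(A_i).
Lengths of the A_i:
  m(A_1) = -17/2 - (-9) = 1/2.
  m(A_2) = -29/4 - (-33/4) = 1.
  m(A_3) = -19/4 - (-23/4) = 1.
  m(A_4) = -5/4 - (-13/4) = 2.
  m(A_5) = 7/4 - 3/4 = 1.
Contributions c_i * m(A_i):
  (-1/3) * (1/2) = -1/6.
  (2/3) * (1) = 2/3.
  (-4/3) * (1) = -4/3.
  (2) * (2) = 4.
  (3) * (1) = 3.
Total: -1/6 + 2/3 - 4/3 + 4 + 3 = 37/6.

37/6


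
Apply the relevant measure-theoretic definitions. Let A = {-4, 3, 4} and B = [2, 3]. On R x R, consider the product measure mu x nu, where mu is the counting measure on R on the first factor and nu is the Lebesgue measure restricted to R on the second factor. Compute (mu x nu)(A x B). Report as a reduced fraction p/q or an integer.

For a measurable rectangle A x B, the product measure satisfies
  (mu x nu)(A x B) = mu(A) * nu(B).
  mu(A) = 3.
  nu(B) = 1.
  (mu x nu)(A x B) = 3 * 1 = 3.

3


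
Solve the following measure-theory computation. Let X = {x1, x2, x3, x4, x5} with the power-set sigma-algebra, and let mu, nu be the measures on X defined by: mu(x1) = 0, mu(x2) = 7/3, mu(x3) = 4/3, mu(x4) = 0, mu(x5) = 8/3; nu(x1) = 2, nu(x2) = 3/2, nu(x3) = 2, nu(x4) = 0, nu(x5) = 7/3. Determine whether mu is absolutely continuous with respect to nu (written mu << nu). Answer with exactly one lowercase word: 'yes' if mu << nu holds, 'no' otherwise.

mu << nu means: every nu-null measurable set is also mu-null; equivalently, for every atom x, if nu({x}) = 0 then mu({x}) = 0.
Checking each atom:
  x1: nu = 2 > 0 -> no constraint.
  x2: nu = 3/2 > 0 -> no constraint.
  x3: nu = 2 > 0 -> no constraint.
  x4: nu = 0, mu = 0 -> consistent with mu << nu.
  x5: nu = 7/3 > 0 -> no constraint.
No atom violates the condition. Therefore mu << nu.

yes


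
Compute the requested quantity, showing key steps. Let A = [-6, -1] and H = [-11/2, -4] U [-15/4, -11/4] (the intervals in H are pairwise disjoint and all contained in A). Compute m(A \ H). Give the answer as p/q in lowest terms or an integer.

The ambient interval has length m(A) = -1 - (-6) = 5.
Since the holes are disjoint and sit inside A, by finite additivity
  m(H) = sum_i (b_i - a_i), and m(A \ H) = m(A) - m(H).
Computing the hole measures:
  m(H_1) = -4 - (-11/2) = 3/2.
  m(H_2) = -11/4 - (-15/4) = 1.
Summed: m(H) = 3/2 + 1 = 5/2.
So m(A \ H) = 5 - 5/2 = 5/2.

5/2


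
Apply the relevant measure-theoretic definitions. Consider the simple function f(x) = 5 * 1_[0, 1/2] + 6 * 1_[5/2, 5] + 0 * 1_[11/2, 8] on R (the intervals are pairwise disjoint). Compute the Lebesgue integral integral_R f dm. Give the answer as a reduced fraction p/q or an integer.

For a simple function f = sum_i c_i * 1_{A_i} with disjoint A_i,
  integral f dm = sum_i c_i * m(A_i).
Lengths of the A_i:
  m(A_1) = 1/2 - 0 = 1/2.
  m(A_2) = 5 - 5/2 = 5/2.
  m(A_3) = 8 - 11/2 = 5/2.
Contributions c_i * m(A_i):
  (5) * (1/2) = 5/2.
  (6) * (5/2) = 15.
  (0) * (5/2) = 0.
Total: 5/2 + 15 + 0 = 35/2.

35/2


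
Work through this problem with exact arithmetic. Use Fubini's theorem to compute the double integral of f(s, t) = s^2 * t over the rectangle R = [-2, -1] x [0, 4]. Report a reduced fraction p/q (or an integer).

f(s, t) is a tensor product of a function of s and a function of t, and both factors are bounded continuous (hence Lebesgue integrable) on the rectangle, so Fubini's theorem applies:
  integral_R f d(m x m) = (integral_a1^b1 s^2 ds) * (integral_a2^b2 t dt).
Inner integral in s: integral_{-2}^{-1} s^2 ds = ((-1)^3 - (-2)^3)/3
  = 7/3.
Inner integral in t: integral_{0}^{4} t dt = (4^2 - 0^2)/2
  = 8.
Product: (7/3) * (8) = 56/3.

56/3


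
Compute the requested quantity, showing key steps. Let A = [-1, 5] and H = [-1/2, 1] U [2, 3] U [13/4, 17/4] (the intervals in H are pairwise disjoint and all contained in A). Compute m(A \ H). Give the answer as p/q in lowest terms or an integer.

The ambient interval has length m(A) = 5 - (-1) = 6.
Since the holes are disjoint and sit inside A, by finite additivity
  m(H) = sum_i (b_i - a_i), and m(A \ H) = m(A) - m(H).
Computing the hole measures:
  m(H_1) = 1 - (-1/2) = 3/2.
  m(H_2) = 3 - 2 = 1.
  m(H_3) = 17/4 - 13/4 = 1.
Summed: m(H) = 3/2 + 1 + 1 = 7/2.
So m(A \ H) = 6 - 7/2 = 5/2.

5/2


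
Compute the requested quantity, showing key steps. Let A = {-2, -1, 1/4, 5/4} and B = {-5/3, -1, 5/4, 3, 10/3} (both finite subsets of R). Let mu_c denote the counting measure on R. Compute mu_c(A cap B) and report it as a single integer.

Counting measure on a finite set equals cardinality. mu_c(A cap B) = |A cap B| (elements appearing in both).
Enumerating the elements of A that also lie in B gives 2 element(s).
So mu_c(A cap B) = 2.

2


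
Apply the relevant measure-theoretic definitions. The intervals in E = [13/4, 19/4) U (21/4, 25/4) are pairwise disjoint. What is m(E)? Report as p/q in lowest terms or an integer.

For pairwise disjoint intervals, m(union_i I_i) = sum_i m(I_i),
and m is invariant under swapping open/closed endpoints (single points have measure 0).
So m(E) = sum_i (b_i - a_i).
  I_1 has length 19/4 - 13/4 = 3/2.
  I_2 has length 25/4 - 21/4 = 1.
Summing:
  m(E) = 3/2 + 1 = 5/2.

5/2


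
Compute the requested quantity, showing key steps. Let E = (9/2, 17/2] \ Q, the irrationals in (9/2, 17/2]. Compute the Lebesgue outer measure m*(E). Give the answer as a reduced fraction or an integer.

The interval I = (9/2, 17/2] has m(I) = 17/2 - 9/2 = 4 (endpoints are measure-zero, so open/closed/half-open agree). Write I = (I cap Q) u (I \ Q). The rationals in I are countable, so m*(I cap Q) = 0 (cover each rational by intervals whose total length is arbitrarily small). By countable subadditivity m*(I) <= m*(I cap Q) + m*(I \ Q), hence m*(I \ Q) >= m(I) = 4. The reverse inequality m*(I \ Q) <= m*(I) = 4 is trivial since (I \ Q) is a subset of I. Therefore m*(I \ Q) = 4.

4


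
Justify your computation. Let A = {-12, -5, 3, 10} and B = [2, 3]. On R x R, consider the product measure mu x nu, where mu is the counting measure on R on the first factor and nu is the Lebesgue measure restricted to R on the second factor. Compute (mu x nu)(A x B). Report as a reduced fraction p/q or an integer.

For a measurable rectangle A x B, the product measure satisfies
  (mu x nu)(A x B) = mu(A) * nu(B).
  mu(A) = 4.
  nu(B) = 1.
  (mu x nu)(A x B) = 4 * 1 = 4.

4


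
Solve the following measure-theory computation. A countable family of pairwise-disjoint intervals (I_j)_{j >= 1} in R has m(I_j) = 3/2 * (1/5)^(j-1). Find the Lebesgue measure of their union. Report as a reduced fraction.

By countable additivity of the Lebesgue measure on pairwise disjoint measurable sets,
  m(union_{j >= 1} I_j) = sum_{j >= 1} m(I_j) = sum_{j >= 1} a * r^(j-1),
  with a = 3/2 and r = 1/5.
Since 0 < r = 1/5 < 1, the geometric series converges:
  sum_{j >= 1} a * r^(j-1) = a / (1 - r).
  = 3/2 / (1 - 1/5)
  = 3/2 / (4/5)
  = 15/8.

15/8


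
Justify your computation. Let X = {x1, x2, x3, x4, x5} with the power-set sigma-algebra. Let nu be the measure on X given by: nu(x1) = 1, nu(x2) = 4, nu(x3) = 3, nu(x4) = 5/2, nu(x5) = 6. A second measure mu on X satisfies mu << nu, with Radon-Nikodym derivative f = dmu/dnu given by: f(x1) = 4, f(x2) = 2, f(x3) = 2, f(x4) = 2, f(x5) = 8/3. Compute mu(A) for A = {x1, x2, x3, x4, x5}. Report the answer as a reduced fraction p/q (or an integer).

By the defining property of the Radon-Nikodym derivative, for every measurable set A,
  mu(A) = integral_A f dnu.
Since nu is a discrete measure concentrated on the atoms of X, the integral over A reduces to the sum
  mu(A) = sum_{x in A} f(x) * nu({x}).
Computing each term:
  x1: f(x1) * nu(x1) = 4 * 1 = 4.
  x2: f(x2) * nu(x2) = 2 * 4 = 8.
  x3: f(x3) * nu(x3) = 2 * 3 = 6.
  x4: f(x4) * nu(x4) = 2 * 5/2 = 5.
  x5: f(x5) * nu(x5) = 8/3 * 6 = 16.
Summing: mu(A) = 4 + 8 + 6 + 5 + 16 = 39.

39


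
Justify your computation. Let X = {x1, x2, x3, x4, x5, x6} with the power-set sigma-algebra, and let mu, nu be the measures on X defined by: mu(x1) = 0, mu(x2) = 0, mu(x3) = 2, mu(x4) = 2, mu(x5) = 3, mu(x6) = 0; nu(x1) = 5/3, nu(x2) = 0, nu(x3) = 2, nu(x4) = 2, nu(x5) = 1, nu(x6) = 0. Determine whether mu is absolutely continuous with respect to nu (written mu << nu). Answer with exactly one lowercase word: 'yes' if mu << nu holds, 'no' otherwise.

mu << nu means: every nu-null measurable set is also mu-null; equivalently, for every atom x, if nu({x}) = 0 then mu({x}) = 0.
Checking each atom:
  x1: nu = 5/3 > 0 -> no constraint.
  x2: nu = 0, mu = 0 -> consistent with mu << nu.
  x3: nu = 2 > 0 -> no constraint.
  x4: nu = 2 > 0 -> no constraint.
  x5: nu = 1 > 0 -> no constraint.
  x6: nu = 0, mu = 0 -> consistent with mu << nu.
No atom violates the condition. Therefore mu << nu.

yes


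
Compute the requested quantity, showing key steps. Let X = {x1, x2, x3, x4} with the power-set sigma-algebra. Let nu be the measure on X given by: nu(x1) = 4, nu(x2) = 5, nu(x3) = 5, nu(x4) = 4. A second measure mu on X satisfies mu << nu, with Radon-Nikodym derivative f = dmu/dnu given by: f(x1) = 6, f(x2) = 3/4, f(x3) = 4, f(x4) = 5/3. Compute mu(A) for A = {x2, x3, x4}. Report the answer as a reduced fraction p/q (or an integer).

By the defining property of the Radon-Nikodym derivative, for every measurable set A,
  mu(A) = integral_A f dnu.
Since nu is a discrete measure concentrated on the atoms of X, the integral over A reduces to the sum
  mu(A) = sum_{x in A} f(x) * nu({x}).
Computing each term:
  x2: f(x2) * nu(x2) = 3/4 * 5 = 15/4.
  x3: f(x3) * nu(x3) = 4 * 5 = 20.
  x4: f(x4) * nu(x4) = 5/3 * 4 = 20/3.
Summing: mu(A) = 15/4 + 20 + 20/3 = 365/12.

365/12


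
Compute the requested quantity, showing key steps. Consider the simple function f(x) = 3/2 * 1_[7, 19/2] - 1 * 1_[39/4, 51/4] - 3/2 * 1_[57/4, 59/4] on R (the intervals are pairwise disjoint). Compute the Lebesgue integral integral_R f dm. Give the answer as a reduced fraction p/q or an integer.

For a simple function f = sum_i c_i * 1_{A_i} with disjoint A_i,
  integral f dm = sum_i c_i * m(A_i).
Lengths of the A_i:
  m(A_1) = 19/2 - 7 = 5/2.
  m(A_2) = 51/4 - 39/4 = 3.
  m(A_3) = 59/4 - 57/4 = 1/2.
Contributions c_i * m(A_i):
  (3/2) * (5/2) = 15/4.
  (-1) * (3) = -3.
  (-3/2) * (1/2) = -3/4.
Total: 15/4 - 3 - 3/4 = 0.

0


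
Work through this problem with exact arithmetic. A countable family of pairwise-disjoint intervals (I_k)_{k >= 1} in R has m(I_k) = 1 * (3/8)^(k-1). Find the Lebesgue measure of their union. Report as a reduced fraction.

By countable additivity of the Lebesgue measure on pairwise disjoint measurable sets,
  m(union_{k >= 1} I_k) = sum_{k >= 1} m(I_k) = sum_{k >= 1} a * r^(k-1),
  with a = 1 and r = 3/8.
Since 0 < r = 3/8 < 1, the geometric series converges:
  sum_{k >= 1} a * r^(k-1) = a / (1 - r).
  = 1 / (1 - 3/8)
  = 1 / (5/8)
  = 8/5.

8/5


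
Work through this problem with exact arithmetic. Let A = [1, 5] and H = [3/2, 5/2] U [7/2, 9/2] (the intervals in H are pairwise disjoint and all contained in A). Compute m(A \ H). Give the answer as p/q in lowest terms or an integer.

The ambient interval has length m(A) = 5 - 1 = 4.
Since the holes are disjoint and sit inside A, by finite additivity
  m(H) = sum_i (b_i - a_i), and m(A \ H) = m(A) - m(H).
Computing the hole measures:
  m(H_1) = 5/2 - 3/2 = 1.
  m(H_2) = 9/2 - 7/2 = 1.
Summed: m(H) = 1 + 1 = 2.
So m(A \ H) = 4 - 2 = 2.

2


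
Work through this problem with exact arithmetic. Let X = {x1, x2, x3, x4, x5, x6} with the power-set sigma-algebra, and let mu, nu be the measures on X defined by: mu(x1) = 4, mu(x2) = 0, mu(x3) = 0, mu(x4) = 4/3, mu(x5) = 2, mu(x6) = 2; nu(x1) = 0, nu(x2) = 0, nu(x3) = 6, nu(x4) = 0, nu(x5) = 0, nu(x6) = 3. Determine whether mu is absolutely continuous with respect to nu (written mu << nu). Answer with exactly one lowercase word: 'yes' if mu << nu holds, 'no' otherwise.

mu << nu means: every nu-null measurable set is also mu-null; equivalently, for every atom x, if nu({x}) = 0 then mu({x}) = 0.
Checking each atom:
  x1: nu = 0, mu = 4 > 0 -> violates mu << nu.
  x2: nu = 0, mu = 0 -> consistent with mu << nu.
  x3: nu = 6 > 0 -> no constraint.
  x4: nu = 0, mu = 4/3 > 0 -> violates mu << nu.
  x5: nu = 0, mu = 2 > 0 -> violates mu << nu.
  x6: nu = 3 > 0 -> no constraint.
The atom(s) x1, x4, x5 violate the condition (nu = 0 but mu > 0). Therefore mu is NOT absolutely continuous w.r.t. nu.

no


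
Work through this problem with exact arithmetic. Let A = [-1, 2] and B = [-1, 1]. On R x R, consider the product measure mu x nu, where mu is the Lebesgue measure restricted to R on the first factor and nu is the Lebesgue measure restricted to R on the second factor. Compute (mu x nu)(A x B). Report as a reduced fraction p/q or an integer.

For a measurable rectangle A x B, the product measure satisfies
  (mu x nu)(A x B) = mu(A) * nu(B).
  mu(A) = 3.
  nu(B) = 2.
  (mu x nu)(A x B) = 3 * 2 = 6.

6


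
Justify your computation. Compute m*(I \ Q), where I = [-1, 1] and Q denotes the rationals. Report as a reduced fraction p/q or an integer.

The interval I = [-1, 1] has m(I) = 1 - (-1) = 2 (endpoints are measure-zero, so open/closed/half-open agree). Write I = (I cap Q) u (I \ Q). The rationals in I are countable, so m*(I cap Q) = 0 (cover each rational by intervals whose total length is arbitrarily small). By countable subadditivity m*(I) <= m*(I cap Q) + m*(I \ Q), hence m*(I \ Q) >= m(I) = 2. The reverse inequality m*(I \ Q) <= m*(I) = 2 is trivial since (I \ Q) is a subset of I. Therefore m*(I \ Q) = 2.

2


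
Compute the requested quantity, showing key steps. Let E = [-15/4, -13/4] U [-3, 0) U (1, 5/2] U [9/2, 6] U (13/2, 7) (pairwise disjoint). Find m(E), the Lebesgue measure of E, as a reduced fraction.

For pairwise disjoint intervals, m(union_i I_i) = sum_i m(I_i),
and m is invariant under swapping open/closed endpoints (single points have measure 0).
So m(E) = sum_i (b_i - a_i).
  I_1 has length -13/4 - (-15/4) = 1/2.
  I_2 has length 0 - (-3) = 3.
  I_3 has length 5/2 - 1 = 3/2.
  I_4 has length 6 - 9/2 = 3/2.
  I_5 has length 7 - 13/2 = 1/2.
Summing:
  m(E) = 1/2 + 3 + 3/2 + 3/2 + 1/2 = 7.

7


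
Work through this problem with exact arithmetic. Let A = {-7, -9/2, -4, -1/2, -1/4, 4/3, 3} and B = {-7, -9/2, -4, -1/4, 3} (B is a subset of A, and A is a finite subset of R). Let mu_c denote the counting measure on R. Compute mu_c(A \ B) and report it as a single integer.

Counting measure assigns mu_c(E) = |E| (number of elements) when E is finite. For B subset A, A \ B is the set of elements of A not in B, so |A \ B| = |A| - |B|.
|A| = 7, |B| = 5, so mu_c(A \ B) = 7 - 5 = 2.

2


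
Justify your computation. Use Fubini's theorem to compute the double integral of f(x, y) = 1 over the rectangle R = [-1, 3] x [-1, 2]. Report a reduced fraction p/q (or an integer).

f(x, y) is a tensor product of a function of x and a function of y, and both factors are bounded continuous (hence Lebesgue integrable) on the rectangle, so Fubini's theorem applies:
  integral_R f d(m x m) = (integral_a1^b1 1 dx) * (integral_a2^b2 1 dy).
Inner integral in x: integral_{-1}^{3} 1 dx = (3^1 - (-1)^1)/1
  = 4.
Inner integral in y: integral_{-1}^{2} 1 dy = (2^1 - (-1)^1)/1
  = 3.
Product: (4) * (3) = 12.

12


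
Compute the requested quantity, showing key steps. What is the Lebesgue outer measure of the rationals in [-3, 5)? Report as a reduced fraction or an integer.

E = Q cap [-3, 5) is a subset of Q, which is countable. Enumerate Q = {q_1, q_2, ...}; for any eps > 0, cover q_k by the open interval (q_k - eps/2^(k+1), q_k + eps/2^(k+1)), of length eps/2^k. The total cover length is sum_{k>=1} eps/2^k = eps. Hence m*(E) <= m*(Q) <= eps for every eps > 0, and since outer measure is non-negative, m*(E) = 0.

0


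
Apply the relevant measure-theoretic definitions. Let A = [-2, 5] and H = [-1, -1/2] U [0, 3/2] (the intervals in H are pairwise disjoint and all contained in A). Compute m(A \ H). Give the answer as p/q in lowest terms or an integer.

The ambient interval has length m(A) = 5 - (-2) = 7.
Since the holes are disjoint and sit inside A, by finite additivity
  m(H) = sum_i (b_i - a_i), and m(A \ H) = m(A) - m(H).
Computing the hole measures:
  m(H_1) = -1/2 - (-1) = 1/2.
  m(H_2) = 3/2 - 0 = 3/2.
Summed: m(H) = 1/2 + 3/2 = 2.
So m(A \ H) = 7 - 2 = 5.

5


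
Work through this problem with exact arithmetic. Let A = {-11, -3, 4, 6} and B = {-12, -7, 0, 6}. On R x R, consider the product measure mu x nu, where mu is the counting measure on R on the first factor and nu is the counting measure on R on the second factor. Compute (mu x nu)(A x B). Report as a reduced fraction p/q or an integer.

For a measurable rectangle A x B, the product measure satisfies
  (mu x nu)(A x B) = mu(A) * nu(B).
  mu(A) = 4.
  nu(B) = 4.
  (mu x nu)(A x B) = 4 * 4 = 16.

16


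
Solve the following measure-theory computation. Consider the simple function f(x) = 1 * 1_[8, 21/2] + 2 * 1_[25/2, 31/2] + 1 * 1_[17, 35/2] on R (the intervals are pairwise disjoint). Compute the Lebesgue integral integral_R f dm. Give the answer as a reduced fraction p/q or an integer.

For a simple function f = sum_i c_i * 1_{A_i} with disjoint A_i,
  integral f dm = sum_i c_i * m(A_i).
Lengths of the A_i:
  m(A_1) = 21/2 - 8 = 5/2.
  m(A_2) = 31/2 - 25/2 = 3.
  m(A_3) = 35/2 - 17 = 1/2.
Contributions c_i * m(A_i):
  (1) * (5/2) = 5/2.
  (2) * (3) = 6.
  (1) * (1/2) = 1/2.
Total: 5/2 + 6 + 1/2 = 9.

9
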